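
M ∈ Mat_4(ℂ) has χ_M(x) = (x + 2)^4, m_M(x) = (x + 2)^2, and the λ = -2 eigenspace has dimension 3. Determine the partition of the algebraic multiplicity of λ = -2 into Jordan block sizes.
Block sizes for λ = -2: [2, 1, 1]

Step 1 — from the characteristic polynomial, algebraic multiplicity of λ = -2 is 4. From dim ker(M − (-2)·I) = 3, there are exactly 3 Jordan blocks for λ = -2.
Step 2 — from the minimal polynomial, the factor (x + 2)^2 tells us the largest block for λ = -2 has size 2.
Step 3 — with total size 4, 3 blocks, and largest block 2, the block sizes (in nonincreasing order) are [2, 1, 1].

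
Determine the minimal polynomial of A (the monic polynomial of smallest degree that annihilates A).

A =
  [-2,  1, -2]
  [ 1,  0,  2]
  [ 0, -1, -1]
x^3 + 3*x^2 + 3*x + 1

The characteristic polynomial is χ_A(x) = (x + 1)^3, so the eigenvalues are known. The minimal polynomial is
  m_A(x) = Π_λ (x − λ)^{k_λ}
where k_λ is the size of the *largest* Jordan block for λ (equivalently, the smallest k with (A − λI)^k v = 0 for every generalised eigenvector v of λ).

  λ = -1: largest Jordan block has size 3, contributing (x + 1)^3

So m_A(x) = (x + 1)^3 = x^3 + 3*x^2 + 3*x + 1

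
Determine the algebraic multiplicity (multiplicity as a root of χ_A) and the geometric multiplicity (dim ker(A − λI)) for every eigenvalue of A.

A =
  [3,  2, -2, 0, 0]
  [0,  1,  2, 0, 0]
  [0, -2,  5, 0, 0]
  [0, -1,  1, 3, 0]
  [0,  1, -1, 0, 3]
λ = 3: alg = 5, geom = 4

Step 1 — factor the characteristic polynomial to read off the algebraic multiplicities:
  χ_A(x) = (x - 3)^5

Step 2 — compute geometric multiplicities via the rank-nullity identity g(λ) = n − rank(A − λI):
  rank(A − (3)·I) = 1, so dim ker(A − (3)·I) = n − 1 = 4

Summary:
  λ = 3: algebraic multiplicity = 5, geometric multiplicity = 4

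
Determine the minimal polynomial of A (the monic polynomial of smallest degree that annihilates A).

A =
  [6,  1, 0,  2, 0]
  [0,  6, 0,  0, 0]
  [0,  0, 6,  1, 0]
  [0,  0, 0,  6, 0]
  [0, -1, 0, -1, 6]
x^2 - 12*x + 36

The characteristic polynomial is χ_A(x) = (x - 6)^5, so the eigenvalues are known. The minimal polynomial is
  m_A(x) = Π_λ (x − λ)^{k_λ}
where k_λ is the size of the *largest* Jordan block for λ (equivalently, the smallest k with (A − λI)^k v = 0 for every generalised eigenvector v of λ).

  λ = 6: largest Jordan block has size 2, contributing (x − 6)^2

So m_A(x) = (x - 6)^2 = x^2 - 12*x + 36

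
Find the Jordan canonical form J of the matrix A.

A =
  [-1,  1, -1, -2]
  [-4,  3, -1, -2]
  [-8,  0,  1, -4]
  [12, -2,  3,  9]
J_3(3) ⊕ J_1(3)

The characteristic polynomial is
  det(x·I − A) = x^4 - 12*x^3 + 54*x^2 - 108*x + 81 = (x - 3)^4

Eigenvalues and multiplicities (the geometric multiplicity of λ is n − rank(A − λI), which equals the number of Jordan blocks for λ):
  λ = 3: algebraic multiplicity = 4, geometric multiplicity = 2

Determining the block sizes for each eigenvalue:
  λ = 3: with am = 4 and gm = 2, the partition is not yet determined (e.g. several partitions of 4 into 2 parts exist). Let N = A − (3)·I. Computing rank(N^1) = 2, rank(N^2) = 1, rank(N^3) = 0; the number of blocks of size ≥ j is rank(N^{j−1}) − rank(N^j), giving [2, 1, 1]. So we have 1 block(s) of size 3, 1 block(s) of size 1 → block sizes [3, 1]

Assembling the blocks gives a Jordan form
J =
  [3, 1, 0, 0]
  [0, 3, 1, 0]
  [0, 0, 3, 0]
  [0, 0, 0, 3]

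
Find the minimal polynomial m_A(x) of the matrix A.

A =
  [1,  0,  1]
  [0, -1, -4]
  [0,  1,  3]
x^3 - 3*x^2 + 3*x - 1

The characteristic polynomial is χ_A(x) = (x - 1)^3, so the eigenvalues are known. The minimal polynomial is
  m_A(x) = Π_λ (x − λ)^{k_λ}
where k_λ is the size of the *largest* Jordan block for λ (equivalently, the smallest k with (A − λI)^k v = 0 for every generalised eigenvector v of λ).

  λ = 1: largest Jordan block has size 3, contributing (x − 1)^3

So m_A(x) = (x - 1)^3 = x^3 - 3*x^2 + 3*x - 1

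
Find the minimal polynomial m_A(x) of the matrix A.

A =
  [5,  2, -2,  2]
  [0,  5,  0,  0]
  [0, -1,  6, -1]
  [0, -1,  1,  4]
x^2 - 10*x + 25

The characteristic polynomial is χ_A(x) = (x - 5)^4, so the eigenvalues are known. The minimal polynomial is
  m_A(x) = Π_λ (x − λ)^{k_λ}
where k_λ is the size of the *largest* Jordan block for λ (equivalently, the smallest k with (A − λI)^k v = 0 for every generalised eigenvector v of λ).

  λ = 5: largest Jordan block has size 2, contributing (x − 5)^2

So m_A(x) = (x - 5)^2 = x^2 - 10*x + 25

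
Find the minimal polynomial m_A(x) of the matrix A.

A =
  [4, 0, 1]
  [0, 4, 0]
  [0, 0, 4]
x^2 - 8*x + 16

The characteristic polynomial is χ_A(x) = (x - 4)^3, so the eigenvalues are known. The minimal polynomial is
  m_A(x) = Π_λ (x − λ)^{k_λ}
where k_λ is the size of the *largest* Jordan block for λ (equivalently, the smallest k with (A − λI)^k v = 0 for every generalised eigenvector v of λ).

  λ = 4: largest Jordan block has size 2, contributing (x − 4)^2

So m_A(x) = (x - 4)^2 = x^2 - 8*x + 16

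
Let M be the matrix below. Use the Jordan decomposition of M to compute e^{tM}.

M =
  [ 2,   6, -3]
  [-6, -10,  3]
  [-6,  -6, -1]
e^{tM} =
  [2*exp(-t) - exp(-4*t), 2*exp(-t) - 2*exp(-4*t), -exp(-t) + exp(-4*t)]
  [-2*exp(-t) + 2*exp(-4*t), -2*exp(-t) + 3*exp(-4*t), exp(-t) - exp(-4*t)]
  [-2*exp(-t) + 2*exp(-4*t), -2*exp(-t) + 2*exp(-4*t), exp(-t)]

Strategy: write M = P · J · P⁻¹ where J is a Jordan canonical form, so e^{tM} = P · e^{tJ} · P⁻¹, and e^{tJ} can be computed block-by-block.

M has Jordan form
J =
  [-4,  0,  0]
  [ 0, -4,  0]
  [ 0,  0, -1]
(up to reordering of blocks).

Per-block formulas:
  For a 1×1 block at λ = -4: exp(t · [-4]) = [e^(-4t)].
  For a 1×1 block at λ = -1: exp(t · [-1]) = [e^(-1t)].

After assembling e^{tJ} and conjugating by P, we get:

e^{tM} =
  [2*exp(-t) - exp(-4*t), 2*exp(-t) - 2*exp(-4*t), -exp(-t) + exp(-4*t)]
  [-2*exp(-t) + 2*exp(-4*t), -2*exp(-t) + 3*exp(-4*t), exp(-t) - exp(-4*t)]
  [-2*exp(-t) + 2*exp(-4*t), -2*exp(-t) + 2*exp(-4*t), exp(-t)]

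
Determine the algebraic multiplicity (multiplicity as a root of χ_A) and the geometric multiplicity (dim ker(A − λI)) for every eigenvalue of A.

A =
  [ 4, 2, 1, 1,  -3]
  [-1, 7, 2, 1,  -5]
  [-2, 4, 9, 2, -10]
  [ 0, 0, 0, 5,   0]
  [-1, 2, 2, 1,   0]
λ = 5: alg = 5, geom = 3

Step 1 — factor the characteristic polynomial to read off the algebraic multiplicities:
  χ_A(x) = (x - 5)^5

Step 2 — compute geometric multiplicities via the rank-nullity identity g(λ) = n − rank(A − λI):
  rank(A − (5)·I) = 2, so dim ker(A − (5)·I) = n − 2 = 3

Summary:
  λ = 5: algebraic multiplicity = 5, geometric multiplicity = 3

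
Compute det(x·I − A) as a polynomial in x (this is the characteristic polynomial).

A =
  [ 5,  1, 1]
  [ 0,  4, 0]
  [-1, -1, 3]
x^3 - 12*x^2 + 48*x - 64

Expanding det(x·I − A) (e.g. by cofactor expansion or by noting that A is similar to its Jordan form J, which has the same characteristic polynomial as A) gives
  χ_A(x) = x^3 - 12*x^2 + 48*x - 64
which factors as (x - 4)^3. The eigenvalues (with algebraic multiplicities) are λ = 4 with multiplicity 3.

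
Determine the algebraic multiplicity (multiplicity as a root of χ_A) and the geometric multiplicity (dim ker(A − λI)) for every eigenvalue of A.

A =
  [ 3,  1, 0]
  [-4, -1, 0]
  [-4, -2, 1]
λ = 1: alg = 3, geom = 2

Step 1 — factor the characteristic polynomial to read off the algebraic multiplicities:
  χ_A(x) = (x - 1)^3

Step 2 — compute geometric multiplicities via the rank-nullity identity g(λ) = n − rank(A − λI):
  rank(A − (1)·I) = 1, so dim ker(A − (1)·I) = n − 1 = 2

Summary:
  λ = 1: algebraic multiplicity = 3, geometric multiplicity = 2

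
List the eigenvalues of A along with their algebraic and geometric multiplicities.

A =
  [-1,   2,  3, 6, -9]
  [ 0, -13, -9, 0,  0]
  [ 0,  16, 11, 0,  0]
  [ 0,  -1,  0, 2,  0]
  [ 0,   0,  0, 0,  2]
λ = -1: alg = 3, geom = 2; λ = 2: alg = 2, geom = 2

Step 1 — factor the characteristic polynomial to read off the algebraic multiplicities:
  χ_A(x) = (x - 2)^2*(x + 1)^3

Step 2 — compute geometric multiplicities via the rank-nullity identity g(λ) = n − rank(A − λI):
  rank(A − (-1)·I) = 3, so dim ker(A − (-1)·I) = n − 3 = 2
  rank(A − (2)·I) = 3, so dim ker(A − (2)·I) = n − 3 = 2

Summary:
  λ = -1: algebraic multiplicity = 3, geometric multiplicity = 2
  λ = 2: algebraic multiplicity = 2, geometric multiplicity = 2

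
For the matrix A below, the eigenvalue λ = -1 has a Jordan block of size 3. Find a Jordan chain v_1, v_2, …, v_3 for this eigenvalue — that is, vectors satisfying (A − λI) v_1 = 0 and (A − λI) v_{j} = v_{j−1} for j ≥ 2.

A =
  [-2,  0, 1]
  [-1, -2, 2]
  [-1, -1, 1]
A Jordan chain for λ = -1 of length 3:
v_1 = (-1, -1, -1)ᵀ
v_2 = (0, -1, -1)ᵀ
v_3 = (0, 1, 0)ᵀ

Let N = A − (-1)·I. We want v_3 with N^3 v_3 = 0 but N^2 v_3 ≠ 0; then v_{j-1} := N · v_j for j = 3, …, 2.

Pick v_3 = (0, 1, 0)ᵀ.
Then v_2 = N · v_3 = (0, -1, -1)ᵀ.
Then v_1 = N · v_2 = (-1, -1, -1)ᵀ.

Sanity check: (A − (-1)·I) v_1 = (0, 0, 0)ᵀ = 0. ✓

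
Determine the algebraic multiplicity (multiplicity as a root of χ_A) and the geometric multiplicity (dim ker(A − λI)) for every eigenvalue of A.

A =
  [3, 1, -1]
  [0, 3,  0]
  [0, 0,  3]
λ = 3: alg = 3, geom = 2

Step 1 — factor the characteristic polynomial to read off the algebraic multiplicities:
  χ_A(x) = (x - 3)^3

Step 2 — compute geometric multiplicities via the rank-nullity identity g(λ) = n − rank(A − λI):
  rank(A − (3)·I) = 1, so dim ker(A − (3)·I) = n − 1 = 2

Summary:
  λ = 3: algebraic multiplicity = 3, geometric multiplicity = 2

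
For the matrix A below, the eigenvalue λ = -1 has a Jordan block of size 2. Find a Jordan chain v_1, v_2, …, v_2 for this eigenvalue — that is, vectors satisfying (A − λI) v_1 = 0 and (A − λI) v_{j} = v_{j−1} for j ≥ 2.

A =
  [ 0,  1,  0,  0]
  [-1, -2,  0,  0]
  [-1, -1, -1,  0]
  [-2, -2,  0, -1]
A Jordan chain for λ = -1 of length 2:
v_1 = (1, -1, -1, -2)ᵀ
v_2 = (1, 0, 0, 0)ᵀ

Let N = A − (-1)·I. We want v_2 with N^2 v_2 = 0 but N^1 v_2 ≠ 0; then v_{j-1} := N · v_j for j = 2, …, 2.

Pick v_2 = (1, 0, 0, 0)ᵀ.
Then v_1 = N · v_2 = (1, -1, -1, -2)ᵀ.

Sanity check: (A − (-1)·I) v_1 = (0, 0, 0, 0)ᵀ = 0. ✓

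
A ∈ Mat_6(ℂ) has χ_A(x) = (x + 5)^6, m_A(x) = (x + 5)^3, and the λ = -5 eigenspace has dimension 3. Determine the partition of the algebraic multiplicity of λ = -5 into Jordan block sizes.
Block sizes for λ = -5: [3, 2, 1]

Step 1 — from the characteristic polynomial, algebraic multiplicity of λ = -5 is 6. From dim ker(A − (-5)·I) = 3, there are exactly 3 Jordan blocks for λ = -5.
Step 2 — from the minimal polynomial, the factor (x + 5)^3 tells us the largest block for λ = -5 has size 3.
Step 3 — with total size 6, 3 blocks, and largest block 3, the block sizes (in nonincreasing order) are [3, 2, 1].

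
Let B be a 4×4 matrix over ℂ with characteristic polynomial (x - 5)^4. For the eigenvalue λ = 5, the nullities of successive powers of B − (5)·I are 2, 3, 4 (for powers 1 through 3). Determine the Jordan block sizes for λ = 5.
Block sizes for λ = 5: [3, 1]

From the dimensions of kernels of powers, the number of Jordan blocks of size at least j is d_j − d_{j−1} where d_j = dim ker(N^j) (with d_0 = 0). Computing the differences gives [2, 1, 1].
The number of blocks of size exactly k is (#blocks of size ≥ k) − (#blocks of size ≥ k + 1), so the partition is: 1 block(s) of size 1, 1 block(s) of size 3.
In nonincreasing order the block sizes are [3, 1].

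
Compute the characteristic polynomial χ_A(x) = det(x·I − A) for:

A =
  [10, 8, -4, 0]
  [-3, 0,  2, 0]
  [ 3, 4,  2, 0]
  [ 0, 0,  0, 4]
x^4 - 16*x^3 + 96*x^2 - 256*x + 256

Expanding det(x·I − A) (e.g. by cofactor expansion or by noting that A is similar to its Jordan form J, which has the same characteristic polynomial as A) gives
  χ_A(x) = x^4 - 16*x^3 + 96*x^2 - 256*x + 256
which factors as (x - 4)^4. The eigenvalues (with algebraic multiplicities) are λ = 4 with multiplicity 4.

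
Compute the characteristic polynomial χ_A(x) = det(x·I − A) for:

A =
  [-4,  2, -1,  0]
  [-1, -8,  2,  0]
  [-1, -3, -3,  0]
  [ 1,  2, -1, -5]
x^4 + 20*x^3 + 150*x^2 + 500*x + 625

Expanding det(x·I − A) (e.g. by cofactor expansion or by noting that A is similar to its Jordan form J, which has the same characteristic polynomial as A) gives
  χ_A(x) = x^4 + 20*x^3 + 150*x^2 + 500*x + 625
which factors as (x + 5)^4. The eigenvalues (with algebraic multiplicities) are λ = -5 with multiplicity 4.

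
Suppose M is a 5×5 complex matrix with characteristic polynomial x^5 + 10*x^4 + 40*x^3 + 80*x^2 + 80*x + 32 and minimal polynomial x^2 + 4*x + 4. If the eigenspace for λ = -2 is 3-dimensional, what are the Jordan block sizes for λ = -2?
Block sizes for λ = -2: [2, 2, 1]

Step 1 — from the characteristic polynomial, algebraic multiplicity of λ = -2 is 5. From dim ker(M − (-2)·I) = 3, there are exactly 3 Jordan blocks for λ = -2.
Step 2 — from the minimal polynomial, the factor (x + 2)^2 tells us the largest block for λ = -2 has size 2.
Step 3 — with total size 5, 3 blocks, and largest block 2, the block sizes (in nonincreasing order) are [2, 2, 1].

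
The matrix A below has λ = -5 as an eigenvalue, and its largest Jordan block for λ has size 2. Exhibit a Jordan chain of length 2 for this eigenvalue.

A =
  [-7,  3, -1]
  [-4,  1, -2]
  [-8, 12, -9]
A Jordan chain for λ = -5 of length 2:
v_1 = (-2, -4, -8)ᵀ
v_2 = (1, 0, 0)ᵀ

Let N = A − (-5)·I. We want v_2 with N^2 v_2 = 0 but N^1 v_2 ≠ 0; then v_{j-1} := N · v_j for j = 2, …, 2.

Pick v_2 = (1, 0, 0)ᵀ.
Then v_1 = N · v_2 = (-2, -4, -8)ᵀ.

Sanity check: (A − (-5)·I) v_1 = (0, 0, 0)ᵀ = 0. ✓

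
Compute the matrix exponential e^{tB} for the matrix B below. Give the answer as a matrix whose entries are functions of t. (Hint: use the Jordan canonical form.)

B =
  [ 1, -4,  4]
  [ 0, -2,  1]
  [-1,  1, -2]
e^{tB} =
  [2*t*exp(-t) + exp(-t), -4*t*exp(-t), 4*t*exp(-t)]
  [-t^2*exp(-t)/2, t^2*exp(-t) - t*exp(-t) + exp(-t), -t^2*exp(-t) + t*exp(-t)]
  [-t^2*exp(-t)/2 - t*exp(-t), t^2*exp(-t) + t*exp(-t), -t^2*exp(-t) - t*exp(-t) + exp(-t)]

Strategy: write B = P · J · P⁻¹ where J is a Jordan canonical form, so e^{tB} = P · e^{tJ} · P⁻¹, and e^{tJ} can be computed block-by-block.

B has Jordan form
J =
  [-1,  1,  0]
  [ 0, -1,  1]
  [ 0,  0, -1]
(up to reordering of blocks).

Per-block formulas:
  For a 3×3 Jordan block J_3(-1): exp(t · J_3(-1)) = e^(-1t)·(I + t·N + (t^2/2)·N^2), where N is the 3×3 nilpotent shift.

After assembling e^{tJ} and conjugating by P, we get:

e^{tB} =
  [2*t*exp(-t) + exp(-t), -4*t*exp(-t), 4*t*exp(-t)]
  [-t^2*exp(-t)/2, t^2*exp(-t) - t*exp(-t) + exp(-t), -t^2*exp(-t) + t*exp(-t)]
  [-t^2*exp(-t)/2 - t*exp(-t), t^2*exp(-t) + t*exp(-t), -t^2*exp(-t) - t*exp(-t) + exp(-t)]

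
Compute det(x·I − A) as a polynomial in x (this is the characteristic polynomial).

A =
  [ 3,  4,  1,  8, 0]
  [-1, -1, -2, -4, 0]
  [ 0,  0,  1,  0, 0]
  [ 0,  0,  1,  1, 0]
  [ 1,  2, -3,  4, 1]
x^5 - 5*x^4 + 10*x^3 - 10*x^2 + 5*x - 1

Expanding det(x·I − A) (e.g. by cofactor expansion or by noting that A is similar to its Jordan form J, which has the same characteristic polynomial as A) gives
  χ_A(x) = x^5 - 5*x^4 + 10*x^3 - 10*x^2 + 5*x - 1
which factors as (x - 1)^5. The eigenvalues (with algebraic multiplicities) are λ = 1 with multiplicity 5.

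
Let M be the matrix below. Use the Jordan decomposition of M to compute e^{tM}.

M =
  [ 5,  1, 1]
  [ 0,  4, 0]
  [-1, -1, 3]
e^{tM} =
  [t*exp(4*t) + exp(4*t), t*exp(4*t), t*exp(4*t)]
  [0, exp(4*t), 0]
  [-t*exp(4*t), -t*exp(4*t), -t*exp(4*t) + exp(4*t)]

Strategy: write M = P · J · P⁻¹ where J is a Jordan canonical form, so e^{tM} = P · e^{tJ} · P⁻¹, and e^{tJ} can be computed block-by-block.

M has Jordan form
J =
  [4, 1, 0]
  [0, 4, 0]
  [0, 0, 4]
(up to reordering of blocks).

Per-block formulas:
  For a 1×1 block at λ = 4: exp(t · [4]) = [e^(4t)].
  For a 2×2 Jordan block J_2(4): exp(t · J_2(4)) = e^(4t)·(I + t·N), where N is the 2×2 nilpotent shift.

After assembling e^{tJ} and conjugating by P, we get:

e^{tM} =
  [t*exp(4*t) + exp(4*t), t*exp(4*t), t*exp(4*t)]
  [0, exp(4*t), 0]
  [-t*exp(4*t), -t*exp(4*t), -t*exp(4*t) + exp(4*t)]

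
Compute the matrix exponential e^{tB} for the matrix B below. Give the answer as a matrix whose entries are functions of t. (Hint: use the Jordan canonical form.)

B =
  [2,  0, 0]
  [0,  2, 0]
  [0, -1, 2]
e^{tB} =
  [exp(2*t), 0, 0]
  [0, exp(2*t), 0]
  [0, -t*exp(2*t), exp(2*t)]

Strategy: write B = P · J · P⁻¹ where J is a Jordan canonical form, so e^{tB} = P · e^{tJ} · P⁻¹, and e^{tJ} can be computed block-by-block.

B has Jordan form
J =
  [2, 1, 0]
  [0, 2, 0]
  [0, 0, 2]
(up to reordering of blocks).

Per-block formulas:
  For a 2×2 Jordan block J_2(2): exp(t · J_2(2)) = e^(2t)·(I + t·N), where N is the 2×2 nilpotent shift.
  For a 1×1 block at λ = 2: exp(t · [2]) = [e^(2t)].

After assembling e^{tJ} and conjugating by P, we get:

e^{tB} =
  [exp(2*t), 0, 0]
  [0, exp(2*t), 0]
  [0, -t*exp(2*t), exp(2*t)]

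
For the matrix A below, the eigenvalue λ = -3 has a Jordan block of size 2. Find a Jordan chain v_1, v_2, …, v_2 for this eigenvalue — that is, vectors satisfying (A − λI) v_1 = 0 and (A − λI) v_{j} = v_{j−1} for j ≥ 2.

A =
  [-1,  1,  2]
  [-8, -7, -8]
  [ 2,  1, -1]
A Jordan chain for λ = -3 of length 2:
v_1 = (2, -8, 2)ᵀ
v_2 = (1, 0, 0)ᵀ

Let N = A − (-3)·I. We want v_2 with N^2 v_2 = 0 but N^1 v_2 ≠ 0; then v_{j-1} := N · v_j for j = 2, …, 2.

Pick v_2 = (1, 0, 0)ᵀ.
Then v_1 = N · v_2 = (2, -8, 2)ᵀ.

Sanity check: (A − (-3)·I) v_1 = (0, 0, 0)ᵀ = 0. ✓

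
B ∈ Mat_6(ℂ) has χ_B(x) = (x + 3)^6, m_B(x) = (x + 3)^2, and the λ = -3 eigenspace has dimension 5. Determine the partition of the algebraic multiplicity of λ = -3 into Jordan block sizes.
Block sizes for λ = -3: [2, 1, 1, 1, 1]

Step 1 — from the characteristic polynomial, algebraic multiplicity of λ = -3 is 6. From dim ker(B − (-3)·I) = 5, there are exactly 5 Jordan blocks for λ = -3.
Step 2 — from the minimal polynomial, the factor (x + 3)^2 tells us the largest block for λ = -3 has size 2.
Step 3 — with total size 6, 5 blocks, and largest block 2, the block sizes (in nonincreasing order) are [2, 1, 1, 1, 1].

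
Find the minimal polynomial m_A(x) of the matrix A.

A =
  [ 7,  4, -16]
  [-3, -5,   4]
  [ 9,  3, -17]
x^3 + 15*x^2 + 75*x + 125

The characteristic polynomial is χ_A(x) = (x + 5)^3, so the eigenvalues are known. The minimal polynomial is
  m_A(x) = Π_λ (x − λ)^{k_λ}
where k_λ is the size of the *largest* Jordan block for λ (equivalently, the smallest k with (A − λI)^k v = 0 for every generalised eigenvector v of λ).

  λ = -5: largest Jordan block has size 3, contributing (x + 5)^3

So m_A(x) = (x + 5)^3 = x^3 + 15*x^2 + 75*x + 125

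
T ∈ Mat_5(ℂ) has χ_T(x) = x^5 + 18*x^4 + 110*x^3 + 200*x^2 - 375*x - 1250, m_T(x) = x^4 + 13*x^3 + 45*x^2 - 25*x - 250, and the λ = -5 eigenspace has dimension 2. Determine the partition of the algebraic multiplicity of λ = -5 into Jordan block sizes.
Block sizes for λ = -5: [3, 1]

Step 1 — from the characteristic polynomial, algebraic multiplicity of λ = -5 is 4. From dim ker(T − (-5)·I) = 2, there are exactly 2 Jordan blocks for λ = -5.
Step 2 — from the minimal polynomial, the factor (x + 5)^3 tells us the largest block for λ = -5 has size 3.
Step 3 — with total size 4, 2 blocks, and largest block 3, the block sizes (in nonincreasing order) are [3, 1].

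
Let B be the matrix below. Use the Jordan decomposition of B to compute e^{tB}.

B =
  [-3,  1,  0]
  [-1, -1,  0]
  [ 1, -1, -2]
e^{tB} =
  [-t*exp(-2*t) + exp(-2*t), t*exp(-2*t), 0]
  [-t*exp(-2*t), t*exp(-2*t) + exp(-2*t), 0]
  [t*exp(-2*t), -t*exp(-2*t), exp(-2*t)]

Strategy: write B = P · J · P⁻¹ where J is a Jordan canonical form, so e^{tB} = P · e^{tJ} · P⁻¹, and e^{tJ} can be computed block-by-block.

B has Jordan form
J =
  [-2,  1,  0]
  [ 0, -2,  0]
  [ 0,  0, -2]
(up to reordering of blocks).

Per-block formulas:
  For a 1×1 block at λ = -2: exp(t · [-2]) = [e^(-2t)].
  For a 2×2 Jordan block J_2(-2): exp(t · J_2(-2)) = e^(-2t)·(I + t·N), where N is the 2×2 nilpotent shift.

After assembling e^{tJ} and conjugating by P, we get:

e^{tB} =
  [-t*exp(-2*t) + exp(-2*t), t*exp(-2*t), 0]
  [-t*exp(-2*t), t*exp(-2*t) + exp(-2*t), 0]
  [t*exp(-2*t), -t*exp(-2*t), exp(-2*t)]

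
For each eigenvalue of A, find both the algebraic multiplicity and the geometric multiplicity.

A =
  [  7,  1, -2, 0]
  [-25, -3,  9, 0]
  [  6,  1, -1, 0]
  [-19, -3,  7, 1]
λ = 1: alg = 4, geom = 2

Step 1 — factor the characteristic polynomial to read off the algebraic multiplicities:
  χ_A(x) = (x - 1)^4

Step 2 — compute geometric multiplicities via the rank-nullity identity g(λ) = n − rank(A − λI):
  rank(A − (1)·I) = 2, so dim ker(A − (1)·I) = n − 2 = 2

Summary:
  λ = 1: algebraic multiplicity = 4, geometric multiplicity = 2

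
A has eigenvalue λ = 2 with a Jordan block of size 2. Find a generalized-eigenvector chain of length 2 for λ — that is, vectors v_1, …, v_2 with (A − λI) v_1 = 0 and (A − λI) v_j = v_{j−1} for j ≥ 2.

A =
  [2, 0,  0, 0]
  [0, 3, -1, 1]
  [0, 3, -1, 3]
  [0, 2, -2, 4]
A Jordan chain for λ = 2 of length 2:
v_1 = (0, 1, 3, 2)ᵀ
v_2 = (0, 1, 0, 0)ᵀ

Let N = A − (2)·I. We want v_2 with N^2 v_2 = 0 but N^1 v_2 ≠ 0; then v_{j-1} := N · v_j for j = 2, …, 2.

Pick v_2 = (0, 1, 0, 0)ᵀ.
Then v_1 = N · v_2 = (0, 1, 3, 2)ᵀ.

Sanity check: (A − (2)·I) v_1 = (0, 0, 0, 0)ᵀ = 0. ✓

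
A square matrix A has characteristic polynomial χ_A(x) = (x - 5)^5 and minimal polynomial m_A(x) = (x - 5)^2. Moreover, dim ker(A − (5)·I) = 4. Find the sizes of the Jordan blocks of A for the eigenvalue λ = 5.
Block sizes for λ = 5: [2, 1, 1, 1]

Step 1 — from the characteristic polynomial, algebraic multiplicity of λ = 5 is 5. From dim ker(A − (5)·I) = 4, there are exactly 4 Jordan blocks for λ = 5.
Step 2 — from the minimal polynomial, the factor (x − 5)^2 tells us the largest block for λ = 5 has size 2.
Step 3 — with total size 5, 4 blocks, and largest block 2, the block sizes (in nonincreasing order) are [2, 1, 1, 1].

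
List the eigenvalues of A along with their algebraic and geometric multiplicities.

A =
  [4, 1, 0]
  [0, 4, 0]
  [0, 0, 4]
λ = 4: alg = 3, geom = 2

Step 1 — factor the characteristic polynomial to read off the algebraic multiplicities:
  χ_A(x) = (x - 4)^3

Step 2 — compute geometric multiplicities via the rank-nullity identity g(λ) = n − rank(A − λI):
  rank(A − (4)·I) = 1, so dim ker(A − (4)·I) = n − 1 = 2

Summary:
  λ = 4: algebraic multiplicity = 3, geometric multiplicity = 2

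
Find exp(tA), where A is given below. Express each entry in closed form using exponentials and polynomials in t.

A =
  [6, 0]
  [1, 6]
e^{tA} =
  [exp(6*t), 0]
  [t*exp(6*t), exp(6*t)]

Strategy: write A = P · J · P⁻¹ where J is a Jordan canonical form, so e^{tA} = P · e^{tJ} · P⁻¹, and e^{tJ} can be computed block-by-block.

A has Jordan form
J =
  [6, 1]
  [0, 6]
(up to reordering of blocks).

Per-block formulas:
  For a 2×2 Jordan block J_2(6): exp(t · J_2(6)) = e^(6t)·(I + t·N), where N is the 2×2 nilpotent shift.

After assembling e^{tJ} and conjugating by P, we get:

e^{tA} =
  [exp(6*t), 0]
  [t*exp(6*t), exp(6*t)]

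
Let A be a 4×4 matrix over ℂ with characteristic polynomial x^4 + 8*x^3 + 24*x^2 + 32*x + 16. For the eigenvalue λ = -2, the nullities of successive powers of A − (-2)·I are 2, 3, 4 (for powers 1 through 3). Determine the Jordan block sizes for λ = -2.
Block sizes for λ = -2: [3, 1]

From the dimensions of kernels of powers, the number of Jordan blocks of size at least j is d_j − d_{j−1} where d_j = dim ker(N^j) (with d_0 = 0). Computing the differences gives [2, 1, 1].
The number of blocks of size exactly k is (#blocks of size ≥ k) − (#blocks of size ≥ k + 1), so the partition is: 1 block(s) of size 1, 1 block(s) of size 3.
In nonincreasing order the block sizes are [3, 1].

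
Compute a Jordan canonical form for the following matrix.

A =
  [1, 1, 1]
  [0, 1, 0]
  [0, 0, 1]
J_2(1) ⊕ J_1(1)

The characteristic polynomial is
  det(x·I − A) = x^3 - 3*x^2 + 3*x - 1 = (x - 1)^3

Eigenvalues and multiplicities (the geometric multiplicity of λ is n − rank(A − λI), which equals the number of Jordan blocks for λ):
  λ = 1: algebraic multiplicity = 3, geometric multiplicity = 2

Determining the block sizes for each eigenvalue:
  λ = 1: 2 blocks summing to 3 forces exactly one block of size 2 and the rest size 1 → block sizes [2, 1]

Assembling the blocks gives a Jordan form
J =
  [1, 1, 0]
  [0, 1, 0]
  [0, 0, 1]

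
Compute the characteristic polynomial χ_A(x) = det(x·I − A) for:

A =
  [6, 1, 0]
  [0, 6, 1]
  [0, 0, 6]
x^3 - 18*x^2 + 108*x - 216

Expanding det(x·I − A) (e.g. by cofactor expansion or by noting that A is similar to its Jordan form J, which has the same characteristic polynomial as A) gives
  χ_A(x) = x^3 - 18*x^2 + 108*x - 216
which factors as (x - 6)^3. The eigenvalues (with algebraic multiplicities) are λ = 6 with multiplicity 3.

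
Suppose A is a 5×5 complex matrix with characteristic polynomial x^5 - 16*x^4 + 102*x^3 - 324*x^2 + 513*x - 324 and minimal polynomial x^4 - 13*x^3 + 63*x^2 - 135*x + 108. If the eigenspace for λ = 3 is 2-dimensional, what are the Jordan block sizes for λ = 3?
Block sizes for λ = 3: [3, 1]

Step 1 — from the characteristic polynomial, algebraic multiplicity of λ = 3 is 4. From dim ker(A − (3)·I) = 2, there are exactly 2 Jordan blocks for λ = 3.
Step 2 — from the minimal polynomial, the factor (x − 3)^3 tells us the largest block for λ = 3 has size 3.
Step 3 — with total size 4, 2 blocks, and largest block 3, the block sizes (in nonincreasing order) are [3, 1].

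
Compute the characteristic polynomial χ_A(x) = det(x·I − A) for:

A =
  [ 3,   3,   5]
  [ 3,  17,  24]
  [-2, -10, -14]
x^3 - 6*x^2 + 12*x - 8

Expanding det(x·I − A) (e.g. by cofactor expansion or by noting that A is similar to its Jordan form J, which has the same characteristic polynomial as A) gives
  χ_A(x) = x^3 - 6*x^2 + 12*x - 8
which factors as (x - 2)^3. The eigenvalues (with algebraic multiplicities) are λ = 2 with multiplicity 3.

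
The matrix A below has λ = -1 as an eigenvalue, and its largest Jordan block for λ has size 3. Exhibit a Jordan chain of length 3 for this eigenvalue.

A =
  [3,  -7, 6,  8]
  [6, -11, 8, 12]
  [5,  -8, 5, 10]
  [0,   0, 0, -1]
A Jordan chain for λ = -1 of length 3:
v_1 = (4, 4, 2, 0)ᵀ
v_2 = (4, 6, 5, 0)ᵀ
v_3 = (1, 0, 0, 0)ᵀ

Let N = A − (-1)·I. We want v_3 with N^3 v_3 = 0 but N^2 v_3 ≠ 0; then v_{j-1} := N · v_j for j = 3, …, 2.

Pick v_3 = (1, 0, 0, 0)ᵀ.
Then v_2 = N · v_3 = (4, 6, 5, 0)ᵀ.
Then v_1 = N · v_2 = (4, 4, 2, 0)ᵀ.

Sanity check: (A − (-1)·I) v_1 = (0, 0, 0, 0)ᵀ = 0. ✓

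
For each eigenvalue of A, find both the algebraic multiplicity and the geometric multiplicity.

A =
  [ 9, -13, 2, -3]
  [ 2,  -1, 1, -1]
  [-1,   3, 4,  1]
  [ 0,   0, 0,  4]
λ = 4: alg = 4, geom = 2

Step 1 — factor the characteristic polynomial to read off the algebraic multiplicities:
  χ_A(x) = (x - 4)^4

Step 2 — compute geometric multiplicities via the rank-nullity identity g(λ) = n − rank(A − λI):
  rank(A − (4)·I) = 2, so dim ker(A − (4)·I) = n − 2 = 2

Summary:
  λ = 4: algebraic multiplicity = 4, geometric multiplicity = 2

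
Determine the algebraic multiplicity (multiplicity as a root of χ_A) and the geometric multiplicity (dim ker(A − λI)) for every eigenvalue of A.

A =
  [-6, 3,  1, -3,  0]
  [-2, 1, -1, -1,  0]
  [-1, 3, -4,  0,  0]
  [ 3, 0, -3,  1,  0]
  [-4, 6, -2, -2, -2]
λ = -2: alg = 5, geom = 3

Step 1 — factor the characteristic polynomial to read off the algebraic multiplicities:
  χ_A(x) = (x + 2)^5

Step 2 — compute geometric multiplicities via the rank-nullity identity g(λ) = n − rank(A − λI):
  rank(A − (-2)·I) = 2, so dim ker(A − (-2)·I) = n − 2 = 3

Summary:
  λ = -2: algebraic multiplicity = 5, geometric multiplicity = 3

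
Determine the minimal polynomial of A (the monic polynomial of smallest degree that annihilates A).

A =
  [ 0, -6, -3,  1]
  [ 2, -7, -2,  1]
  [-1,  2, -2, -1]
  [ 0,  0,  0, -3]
x^2 + 6*x + 9

The characteristic polynomial is χ_A(x) = (x + 3)^4, so the eigenvalues are known. The minimal polynomial is
  m_A(x) = Π_λ (x − λ)^{k_λ}
where k_λ is the size of the *largest* Jordan block for λ (equivalently, the smallest k with (A − λI)^k v = 0 for every generalised eigenvector v of λ).

  λ = -3: largest Jordan block has size 2, contributing (x + 3)^2

So m_A(x) = (x + 3)^2 = x^2 + 6*x + 9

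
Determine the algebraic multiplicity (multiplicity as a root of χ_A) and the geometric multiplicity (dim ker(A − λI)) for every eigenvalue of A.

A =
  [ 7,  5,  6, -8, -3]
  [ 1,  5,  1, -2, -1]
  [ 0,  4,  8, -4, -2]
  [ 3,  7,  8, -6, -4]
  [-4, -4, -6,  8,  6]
λ = 4: alg = 5, geom = 2

Step 1 — factor the characteristic polynomial to read off the algebraic multiplicities:
  χ_A(x) = (x - 4)^5

Step 2 — compute geometric multiplicities via the rank-nullity identity g(λ) = n − rank(A − λI):
  rank(A − (4)·I) = 3, so dim ker(A − (4)·I) = n − 3 = 2

Summary:
  λ = 4: algebraic multiplicity = 5, geometric multiplicity = 2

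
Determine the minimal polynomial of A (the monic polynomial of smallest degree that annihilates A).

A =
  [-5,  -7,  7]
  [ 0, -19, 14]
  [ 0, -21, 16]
x^2 + 3*x - 10

The characteristic polynomial is χ_A(x) = (x - 2)*(x + 5)^2, so the eigenvalues are known. The minimal polynomial is
  m_A(x) = Π_λ (x − λ)^{k_λ}
where k_λ is the size of the *largest* Jordan block for λ (equivalently, the smallest k with (A − λI)^k v = 0 for every generalised eigenvector v of λ).

  λ = -5: largest Jordan block has size 1, contributing (x + 5)
  λ = 2: largest Jordan block has size 1, contributing (x − 2)

So m_A(x) = (x - 2)*(x + 5) = x^2 + 3*x - 10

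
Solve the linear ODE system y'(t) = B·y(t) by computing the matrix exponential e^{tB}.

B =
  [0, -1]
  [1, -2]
e^{tB} =
  [t*exp(-t) + exp(-t), -t*exp(-t)]
  [t*exp(-t), -t*exp(-t) + exp(-t)]

Strategy: write B = P · J · P⁻¹ where J is a Jordan canonical form, so e^{tB} = P · e^{tJ} · P⁻¹, and e^{tJ} can be computed block-by-block.

B has Jordan form
J =
  [-1,  1]
  [ 0, -1]
(up to reordering of blocks).

Per-block formulas:
  For a 2×2 Jordan block J_2(-1): exp(t · J_2(-1)) = e^(-1t)·(I + t·N), where N is the 2×2 nilpotent shift.

After assembling e^{tJ} and conjugating by P, we get:

e^{tB} =
  [t*exp(-t) + exp(-t), -t*exp(-t)]
  [t*exp(-t), -t*exp(-t) + exp(-t)]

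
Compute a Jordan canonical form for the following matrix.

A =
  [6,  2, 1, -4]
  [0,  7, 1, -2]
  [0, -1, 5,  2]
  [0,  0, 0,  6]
J_3(6) ⊕ J_1(6)

The characteristic polynomial is
  det(x·I − A) = x^4 - 24*x^3 + 216*x^2 - 864*x + 1296 = (x - 6)^4

Eigenvalues and multiplicities (the geometric multiplicity of λ is n − rank(A − λI), which equals the number of Jordan blocks for λ):
  λ = 6: algebraic multiplicity = 4, geometric multiplicity = 2

Determining the block sizes for each eigenvalue:
  λ = 6: with am = 4 and gm = 2, the partition is not yet determined (e.g. several partitions of 4 into 2 parts exist). Let N = A − (6)·I. Computing rank(N^1) = 2, rank(N^2) = 1, rank(N^3) = 0; the number of blocks of size ≥ j is rank(N^{j−1}) − rank(N^j), giving [2, 1, 1]. So we have 1 block(s) of size 3, 1 block(s) of size 1 → block sizes [3, 1]

Assembling the blocks gives a Jordan form
J =
  [6, 1, 0, 0]
  [0, 6, 1, 0]
  [0, 0, 6, 0]
  [0, 0, 0, 6]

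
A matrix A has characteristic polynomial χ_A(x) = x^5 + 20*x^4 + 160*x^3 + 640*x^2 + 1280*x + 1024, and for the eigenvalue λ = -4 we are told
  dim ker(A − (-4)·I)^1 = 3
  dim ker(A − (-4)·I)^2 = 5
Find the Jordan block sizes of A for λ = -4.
Block sizes for λ = -4: [2, 2, 1]

From the dimensions of kernels of powers, the number of Jordan blocks of size at least j is d_j − d_{j−1} where d_j = dim ker(N^j) (with d_0 = 0). Computing the differences gives [3, 2].
The number of blocks of size exactly k is (#blocks of size ≥ k) − (#blocks of size ≥ k + 1), so the partition is: 1 block(s) of size 1, 2 block(s) of size 2.
In nonincreasing order the block sizes are [2, 2, 1].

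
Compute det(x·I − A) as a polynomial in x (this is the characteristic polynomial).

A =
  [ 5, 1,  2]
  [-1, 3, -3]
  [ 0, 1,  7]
x^3 - 15*x^2 + 75*x - 125

Expanding det(x·I − A) (e.g. by cofactor expansion or by noting that A is similar to its Jordan form J, which has the same characteristic polynomial as A) gives
  χ_A(x) = x^3 - 15*x^2 + 75*x - 125
which factors as (x - 5)^3. The eigenvalues (with algebraic multiplicities) are λ = 5 with multiplicity 3.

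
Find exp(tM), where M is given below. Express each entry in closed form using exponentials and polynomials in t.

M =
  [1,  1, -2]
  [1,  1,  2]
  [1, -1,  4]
e^{tM} =
  [-t*exp(2*t) + exp(2*t), t*exp(2*t), -2*t*exp(2*t)]
  [t*exp(2*t), -t*exp(2*t) + exp(2*t), 2*t*exp(2*t)]
  [t*exp(2*t), -t*exp(2*t), 2*t*exp(2*t) + exp(2*t)]

Strategy: write M = P · J · P⁻¹ where J is a Jordan canonical form, so e^{tM} = P · e^{tJ} · P⁻¹, and e^{tJ} can be computed block-by-block.

M has Jordan form
J =
  [2, 1, 0]
  [0, 2, 0]
  [0, 0, 2]
(up to reordering of blocks).

Per-block formulas:
  For a 2×2 Jordan block J_2(2): exp(t · J_2(2)) = e^(2t)·(I + t·N), where N is the 2×2 nilpotent shift.
  For a 1×1 block at λ = 2: exp(t · [2]) = [e^(2t)].

After assembling e^{tJ} and conjugating by P, we get:

e^{tM} =
  [-t*exp(2*t) + exp(2*t), t*exp(2*t), -2*t*exp(2*t)]
  [t*exp(2*t), -t*exp(2*t) + exp(2*t), 2*t*exp(2*t)]
  [t*exp(2*t), -t*exp(2*t), 2*t*exp(2*t) + exp(2*t)]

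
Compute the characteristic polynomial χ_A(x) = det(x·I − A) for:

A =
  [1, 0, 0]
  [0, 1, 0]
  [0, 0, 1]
x^3 - 3*x^2 + 3*x - 1

Expanding det(x·I − A) (e.g. by cofactor expansion or by noting that A is similar to its Jordan form J, which has the same characteristic polynomial as A) gives
  χ_A(x) = x^3 - 3*x^2 + 3*x - 1
which factors as (x - 1)^3. The eigenvalues (with algebraic multiplicities) are λ = 1 with multiplicity 3.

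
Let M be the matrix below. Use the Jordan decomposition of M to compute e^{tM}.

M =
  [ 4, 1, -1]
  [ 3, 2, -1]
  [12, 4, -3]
e^{tM} =
  [3*t*exp(t) + exp(t), t*exp(t), -t*exp(t)]
  [3*t*exp(t), t*exp(t) + exp(t), -t*exp(t)]
  [12*t*exp(t), 4*t*exp(t), -4*t*exp(t) + exp(t)]

Strategy: write M = P · J · P⁻¹ where J is a Jordan canonical form, so e^{tM} = P · e^{tJ} · P⁻¹, and e^{tJ} can be computed block-by-block.

M has Jordan form
J =
  [1, 1, 0]
  [0, 1, 0]
  [0, 0, 1]
(up to reordering of blocks).

Per-block formulas:
  For a 2×2 Jordan block J_2(1): exp(t · J_2(1)) = e^(1t)·(I + t·N), where N is the 2×2 nilpotent shift.
  For a 1×1 block at λ = 1: exp(t · [1]) = [e^(1t)].

After assembling e^{tJ} and conjugating by P, we get:

e^{tM} =
  [3*t*exp(t) + exp(t), t*exp(t), -t*exp(t)]
  [3*t*exp(t), t*exp(t) + exp(t), -t*exp(t)]
  [12*t*exp(t), 4*t*exp(t), -4*t*exp(t) + exp(t)]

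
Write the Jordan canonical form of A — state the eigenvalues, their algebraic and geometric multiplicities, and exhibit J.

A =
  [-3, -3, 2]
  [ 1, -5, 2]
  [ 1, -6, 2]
J_3(-2)

The characteristic polynomial is
  det(x·I − A) = x^3 + 6*x^2 + 12*x + 8 = (x + 2)^3

Eigenvalues and multiplicities (the geometric multiplicity of λ is n − rank(A − λI), which equals the number of Jordan blocks for λ):
  λ = -2: algebraic multiplicity = 3, geometric multiplicity = 1

Determining the block sizes for each eigenvalue:
  λ = -2: one block (gm = 1), so the single block has size am = 3 → block sizes [3]

Assembling the blocks gives a Jordan form
J =
  [-2,  1,  0]
  [ 0, -2,  1]
  [ 0,  0, -2]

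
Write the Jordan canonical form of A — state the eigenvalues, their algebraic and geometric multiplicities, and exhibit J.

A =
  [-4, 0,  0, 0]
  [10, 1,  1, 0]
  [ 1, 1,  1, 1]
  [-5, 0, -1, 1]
J_1(-4) ⊕ J_3(1)

The characteristic polynomial is
  det(x·I − A) = x^4 + x^3 - 9*x^2 + 11*x - 4 = (x - 1)^3*(x + 4)

Eigenvalues and multiplicities (the geometric multiplicity of λ is n − rank(A − λI), which equals the number of Jordan blocks for λ):
  λ = -4: algebraic multiplicity = 1, geometric multiplicity = 1
  λ = 1: algebraic multiplicity = 3, geometric multiplicity = 1

Determining the block sizes for each eigenvalue:
  λ = -4: one block (gm = 1), so the single block has size am = 1 → block sizes [1]
  λ = 1: one block (gm = 1), so the single block has size am = 3 → block sizes [3]

Assembling the blocks gives a Jordan form
J =
  [-4, 0, 0, 0]
  [ 0, 1, 1, 0]
  [ 0, 0, 1, 1]
  [ 0, 0, 0, 1]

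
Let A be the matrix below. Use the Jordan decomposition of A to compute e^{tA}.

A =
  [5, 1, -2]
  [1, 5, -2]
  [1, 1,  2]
e^{tA} =
  [t*exp(4*t) + exp(4*t), t*exp(4*t), -2*t*exp(4*t)]
  [t*exp(4*t), t*exp(4*t) + exp(4*t), -2*t*exp(4*t)]
  [t*exp(4*t), t*exp(4*t), -2*t*exp(4*t) + exp(4*t)]

Strategy: write A = P · J · P⁻¹ where J is a Jordan canonical form, so e^{tA} = P · e^{tJ} · P⁻¹, and e^{tJ} can be computed block-by-block.

A has Jordan form
J =
  [4, 1, 0]
  [0, 4, 0]
  [0, 0, 4]
(up to reordering of blocks).

Per-block formulas:
  For a 2×2 Jordan block J_2(4): exp(t · J_2(4)) = e^(4t)·(I + t·N), where N is the 2×2 nilpotent shift.
  For a 1×1 block at λ = 4: exp(t · [4]) = [e^(4t)].

After assembling e^{tJ} and conjugating by P, we get:

e^{tA} =
  [t*exp(4*t) + exp(4*t), t*exp(4*t), -2*t*exp(4*t)]
  [t*exp(4*t), t*exp(4*t) + exp(4*t), -2*t*exp(4*t)]
  [t*exp(4*t), t*exp(4*t), -2*t*exp(4*t) + exp(4*t)]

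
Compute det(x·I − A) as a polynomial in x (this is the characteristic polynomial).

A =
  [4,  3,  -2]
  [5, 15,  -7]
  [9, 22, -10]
x^3 - 9*x^2 + 27*x - 27

Expanding det(x·I − A) (e.g. by cofactor expansion or by noting that A is similar to its Jordan form J, which has the same characteristic polynomial as A) gives
  χ_A(x) = x^3 - 9*x^2 + 27*x - 27
which factors as (x - 3)^3. The eigenvalues (with algebraic multiplicities) are λ = 3 with multiplicity 3.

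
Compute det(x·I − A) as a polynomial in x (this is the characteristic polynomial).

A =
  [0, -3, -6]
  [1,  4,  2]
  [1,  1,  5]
x^3 - 9*x^2 + 27*x - 27

Expanding det(x·I − A) (e.g. by cofactor expansion or by noting that A is similar to its Jordan form J, which has the same characteristic polynomial as A) gives
  χ_A(x) = x^3 - 9*x^2 + 27*x - 27
which factors as (x - 3)^3. The eigenvalues (with algebraic multiplicities) are λ = 3 with multiplicity 3.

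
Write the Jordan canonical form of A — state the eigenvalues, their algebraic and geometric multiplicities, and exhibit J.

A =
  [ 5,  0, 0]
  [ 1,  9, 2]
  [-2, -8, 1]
J_2(5) ⊕ J_1(5)

The characteristic polynomial is
  det(x·I − A) = x^3 - 15*x^2 + 75*x - 125 = (x - 5)^3

Eigenvalues and multiplicities (the geometric multiplicity of λ is n − rank(A − λI), which equals the number of Jordan blocks for λ):
  λ = 5: algebraic multiplicity = 3, geometric multiplicity = 2

Determining the block sizes for each eigenvalue:
  λ = 5: 2 blocks summing to 3 forces exactly one block of size 2 and the rest size 1 → block sizes [2, 1]

Assembling the blocks gives a Jordan form
J =
  [5, 1, 0]
  [0, 5, 0]
  [0, 0, 5]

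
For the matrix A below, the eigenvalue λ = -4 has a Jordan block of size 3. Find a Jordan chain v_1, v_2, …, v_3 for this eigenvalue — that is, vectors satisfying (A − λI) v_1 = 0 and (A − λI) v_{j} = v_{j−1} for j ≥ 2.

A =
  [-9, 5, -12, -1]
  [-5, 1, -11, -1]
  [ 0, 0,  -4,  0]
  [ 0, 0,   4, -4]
A Jordan chain for λ = -4 of length 3:
v_1 = (1, 1, 0, 0)ᵀ
v_2 = (-12, -11, 0, 4)ᵀ
v_3 = (0, 0, 1, 0)ᵀ

Let N = A − (-4)·I. We want v_3 with N^3 v_3 = 0 but N^2 v_3 ≠ 0; then v_{j-1} := N · v_j for j = 3, …, 2.

Pick v_3 = (0, 0, 1, 0)ᵀ.
Then v_2 = N · v_3 = (-12, -11, 0, 4)ᵀ.
Then v_1 = N · v_2 = (1, 1, 0, 0)ᵀ.

Sanity check: (A − (-4)·I) v_1 = (0, 0, 0, 0)ᵀ = 0. ✓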